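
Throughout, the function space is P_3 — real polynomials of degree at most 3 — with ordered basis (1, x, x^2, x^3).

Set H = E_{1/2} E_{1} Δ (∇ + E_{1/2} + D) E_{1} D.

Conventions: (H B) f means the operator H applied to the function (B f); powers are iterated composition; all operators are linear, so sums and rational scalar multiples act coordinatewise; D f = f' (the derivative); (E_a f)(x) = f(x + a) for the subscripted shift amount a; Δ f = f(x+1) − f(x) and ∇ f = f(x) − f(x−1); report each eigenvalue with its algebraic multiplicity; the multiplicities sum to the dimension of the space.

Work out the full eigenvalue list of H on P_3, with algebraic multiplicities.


λ = 0 (multiplicity 4)

image of 1: 0
image of x: 0
image of x^2: 2
image of x^3: 6x + 33
the matrix is upper triangular; its diagonal is (0, 0, 0, 0)
for a triangular matrix the eigenvalues are the diagonal entries, with algebraic multiplicity their repetition count


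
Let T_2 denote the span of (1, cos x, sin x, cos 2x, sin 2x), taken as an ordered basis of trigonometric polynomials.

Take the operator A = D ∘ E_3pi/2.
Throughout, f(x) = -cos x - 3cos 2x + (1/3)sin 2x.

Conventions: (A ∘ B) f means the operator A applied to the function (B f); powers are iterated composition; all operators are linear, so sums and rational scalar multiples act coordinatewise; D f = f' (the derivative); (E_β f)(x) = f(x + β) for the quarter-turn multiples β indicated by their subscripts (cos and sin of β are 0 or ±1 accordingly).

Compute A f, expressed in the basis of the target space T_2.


the image equals g(x) = -cos x - (2/3)cos 2x - 6sin 2x

E_3pi/2 f = -sin x + 3cos 2x - (1/3)sin 2x
D E_3pi/2 f = -cos x - (2/3)cos 2x - 6sin 2x


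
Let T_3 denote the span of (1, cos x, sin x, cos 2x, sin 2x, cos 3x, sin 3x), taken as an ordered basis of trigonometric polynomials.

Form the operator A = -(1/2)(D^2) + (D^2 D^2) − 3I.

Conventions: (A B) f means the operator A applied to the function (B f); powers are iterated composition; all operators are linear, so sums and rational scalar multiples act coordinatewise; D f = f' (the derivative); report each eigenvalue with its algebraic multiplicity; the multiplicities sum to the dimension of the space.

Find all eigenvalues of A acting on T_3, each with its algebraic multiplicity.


image of 1: -3
image of cos x: -(3/2)cos x
image of sin x: -(3/2)sin x
image of cos 2x: 15cos 2x
image of sin 2x: 15sin 2x
image of cos 3x: (165/2)cos 3x
image of sin 3x: (165/2)sin 3x
the matrix is diagonal; its diagonal is (-3, -3/2, -3/2, 15, 15, 165/2, 165/2)
for a triangular matrix the eigenvalues are the diagonal entries, with algebraic multiplicity their repetition count

λ = -3 (multiplicity 1), λ = -3/2 (multiplicity 2), λ = 15 (multiplicity 2), λ = 165/2 (multiplicity 2)


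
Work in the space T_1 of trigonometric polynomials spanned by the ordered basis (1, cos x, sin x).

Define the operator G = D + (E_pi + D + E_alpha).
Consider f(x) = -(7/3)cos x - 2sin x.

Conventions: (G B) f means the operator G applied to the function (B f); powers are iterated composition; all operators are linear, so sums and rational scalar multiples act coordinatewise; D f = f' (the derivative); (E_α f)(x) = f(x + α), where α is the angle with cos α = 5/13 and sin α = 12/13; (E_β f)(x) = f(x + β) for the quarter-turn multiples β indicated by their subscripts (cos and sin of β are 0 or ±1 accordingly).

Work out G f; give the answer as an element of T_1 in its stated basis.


g(x) = -(172/39)cos x + (314/39)sin x

D f = -2cos x + (7/3)sin x
E_pi f = (7/3)cos x + 2sin x
D f = -2cos x + (7/3)sin x
E_alpha f = -(107/39)cos x + (18/13)sin x
(E_pi + D + E_alpha) f = -(94/39)cos x + (223/39)sin x
(D + (E_pi + D + E_alpha)) f = -(172/39)cos x + (314/39)sin x


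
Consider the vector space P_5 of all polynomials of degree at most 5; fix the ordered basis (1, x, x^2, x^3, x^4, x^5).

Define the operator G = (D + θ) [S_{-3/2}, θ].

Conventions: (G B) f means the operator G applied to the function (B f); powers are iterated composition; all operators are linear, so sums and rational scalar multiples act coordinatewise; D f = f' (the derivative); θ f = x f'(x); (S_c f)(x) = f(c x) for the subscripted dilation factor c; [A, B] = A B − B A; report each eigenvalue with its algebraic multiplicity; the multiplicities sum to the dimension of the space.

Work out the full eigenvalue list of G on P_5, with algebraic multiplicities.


λ = 0 (multiplicity 6)

image of 1: 0
image of x: 0
image of x^2: 0
image of x^3: 0
image of x^4: 0
image of x^5: 0
the matrix is upper triangular; its diagonal is (0, 0, 0, 0, 0, 0)
for a triangular matrix the eigenvalues are the diagonal entries, with algebraic multiplicity their repetition count


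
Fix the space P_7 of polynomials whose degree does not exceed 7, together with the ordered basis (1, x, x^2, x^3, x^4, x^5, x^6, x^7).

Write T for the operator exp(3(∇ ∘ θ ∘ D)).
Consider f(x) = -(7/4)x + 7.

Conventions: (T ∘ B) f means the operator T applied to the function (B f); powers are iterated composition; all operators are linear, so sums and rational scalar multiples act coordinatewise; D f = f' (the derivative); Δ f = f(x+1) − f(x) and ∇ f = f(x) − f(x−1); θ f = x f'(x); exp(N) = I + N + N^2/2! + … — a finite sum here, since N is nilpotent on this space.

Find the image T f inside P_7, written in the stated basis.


g(x) = -(7/4)x + 7

the series for exp(3(∇ ∘ θ ∘ D)) f terminates at order 0
exp(3(∇ ∘ θ ∘ D)) f = -(7/4)x + 7


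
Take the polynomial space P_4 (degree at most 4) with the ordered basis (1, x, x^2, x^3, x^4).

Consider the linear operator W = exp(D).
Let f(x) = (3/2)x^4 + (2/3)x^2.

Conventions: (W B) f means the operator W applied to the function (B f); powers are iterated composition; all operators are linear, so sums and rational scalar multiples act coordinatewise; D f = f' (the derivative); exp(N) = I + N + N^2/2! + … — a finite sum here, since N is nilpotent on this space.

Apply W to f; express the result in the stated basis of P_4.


order-1 term: 6x^3 + (4/3)x
order-2 term: 9x^2 + 2/3
order-3 term: 6x
order-4 term: 3/2
the series for exp(D) f terminates at order 4
exp(D) f = (3/2)x^4 + 6x^3 + (29/3)x^2 + (22/3)x + 13/6

the image equals g(x) = (3/2)x^4 + 6x^3 + (29/3)x^2 + (22/3)x + 13/6


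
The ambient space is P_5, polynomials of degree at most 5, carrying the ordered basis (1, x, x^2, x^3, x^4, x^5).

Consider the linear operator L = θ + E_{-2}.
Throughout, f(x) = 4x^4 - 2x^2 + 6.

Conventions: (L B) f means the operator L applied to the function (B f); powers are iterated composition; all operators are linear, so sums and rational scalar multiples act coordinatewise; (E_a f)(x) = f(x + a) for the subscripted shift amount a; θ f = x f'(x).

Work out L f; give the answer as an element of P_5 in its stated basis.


the image equals g(x) = 20x^4 - 32x^3 + 90x^2 - 120x + 62

θ f = 16x^4 - 4x^2
E_{-2} f = 4x^4 - 32x^3 + 94x^2 - 120x + 62
(θ + E_{-2}) f = 20x^4 - 32x^3 + 90x^2 - 120x + 62


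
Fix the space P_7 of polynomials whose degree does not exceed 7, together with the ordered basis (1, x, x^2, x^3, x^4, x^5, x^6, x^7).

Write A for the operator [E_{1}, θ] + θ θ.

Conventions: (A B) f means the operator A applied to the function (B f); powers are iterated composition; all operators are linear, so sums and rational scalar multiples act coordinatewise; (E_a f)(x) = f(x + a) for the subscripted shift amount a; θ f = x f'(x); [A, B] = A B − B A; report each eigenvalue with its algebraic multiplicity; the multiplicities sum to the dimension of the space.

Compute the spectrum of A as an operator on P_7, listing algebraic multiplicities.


image of 1: 0
image of x: x + 1
image of x^2: 4x^2 + 2x + 2
image of x^3: 9x^3 + 3x^2 + 6x + 3
image of x^4: 16x^4 + 4x^3 + 12x^2 + 12x + 4
image of x^5: 25x^5 + 5x^4 + 20x^3 + 30x^2 + 20x + 5
image of x^6: 36x^6 + 6x^5 + 30x^4 + 60x^3 + 60x^2 + 30x + 6
image of x^7: 49x^7 + 7x^6 + 42x^5 + 105x^4 + 140x^3 + 105x^2 + 42x + 7
the matrix is upper triangular; its diagonal is (0, 1, 4, 9, 16, 25, 36, 49)
for a triangular matrix the eigenvalues are the diagonal entries, with algebraic multiplicity their repetition count

λ = 0 (multiplicity 1), λ = 1 (multiplicity 1), λ = 4 (multiplicity 1), λ = 9 (multiplicity 1), λ = 16 (multiplicity 1), λ = 25 (multiplicity 1), λ = 36 (multiplicity 1), λ = 49 (multiplicity 1)


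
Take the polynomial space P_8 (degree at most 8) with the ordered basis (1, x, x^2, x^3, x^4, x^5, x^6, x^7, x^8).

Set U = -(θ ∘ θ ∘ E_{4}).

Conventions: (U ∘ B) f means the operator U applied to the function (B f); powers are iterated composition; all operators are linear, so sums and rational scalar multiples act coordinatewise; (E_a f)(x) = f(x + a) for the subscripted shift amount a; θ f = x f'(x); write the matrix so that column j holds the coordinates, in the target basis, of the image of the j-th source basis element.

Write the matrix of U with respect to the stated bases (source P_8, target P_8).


the matrix is [[0, 0, 0, 0, 0, 0, 0, 0, 0]; [0, -1, -8, -48, -256, -1280, -6144, -28672, -131072]; [0, 0, -4, -48, -384, -2560, -15360, -86016, -458752]; [0, 0, 0, -9, -144, -1440, -11520, -80640, -516096]; [0, 0, 0, 0, -16, -320, -3840, -35840, -286720]; [0, 0, 0, 0, 0, -25, -600, -8400, -89600]; [0, 0, 0, 0, 0, 0, -36, -1008, -16128]; [0, 0, 0, 0, 0, 0, 0, -49, -1568]; [0, 0, 0, 0, 0, 0, 0, 0, -64]] (rows listed top to bottom)

image of 1: 0
image of x: -x
image of x^2: -4x^2 - 8x
image of x^3: -9x^3 - 48x^2 - 48x
image of x^4: -16x^4 - 144x^3 - 384x^2 - 256x
image of x^5: -25x^5 - 320x^4 - 1440x^3 - 2560x^2 - 1280x
image of x^6: -36x^6 - 600x^5 - 3840x^4 - 11520x^3 - 15360x^2 - 6144x
image of x^7: -49x^7 - 1008x^6 - 8400x^5 - 35840x^4 - 80640x^3 - 86016x^2 - 28672x
image of x^8: -64x^8 - 1568x^7 - 16128x^6 - 89600x^5 - 286720x^4 - 516096x^3 - 458752x^2 - 131072x
each image's coordinates form column j of the matrix


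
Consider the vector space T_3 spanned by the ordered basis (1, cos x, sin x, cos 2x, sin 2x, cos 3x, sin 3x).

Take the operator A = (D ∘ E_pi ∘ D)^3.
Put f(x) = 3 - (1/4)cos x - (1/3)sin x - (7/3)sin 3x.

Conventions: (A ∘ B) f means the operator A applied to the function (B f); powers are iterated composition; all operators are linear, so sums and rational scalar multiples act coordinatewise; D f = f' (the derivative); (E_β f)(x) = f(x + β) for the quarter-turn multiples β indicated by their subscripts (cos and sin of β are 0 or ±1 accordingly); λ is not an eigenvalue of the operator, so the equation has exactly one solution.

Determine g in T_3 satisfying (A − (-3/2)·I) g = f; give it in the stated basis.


write g with unknown coordinates in the stated basis and equate coefficients in (A − (-3/2)·I) g = f
solving from the highest basis element down gives g = 2 - (1/10)cos x - (2/15)sin x - (14/4383)sin 3x
check: A g = -(1/10)cos x - (2/15)sin x - (1134/487)sin 3x
so A g − (-3/2)·g = 3 - (1/4)cos x - (1/3)sin x - (7/3)sin 3x = f ✓

g(x) = 2 - (1/10)cos x - (2/15)sin x - (14/4383)sin 3x


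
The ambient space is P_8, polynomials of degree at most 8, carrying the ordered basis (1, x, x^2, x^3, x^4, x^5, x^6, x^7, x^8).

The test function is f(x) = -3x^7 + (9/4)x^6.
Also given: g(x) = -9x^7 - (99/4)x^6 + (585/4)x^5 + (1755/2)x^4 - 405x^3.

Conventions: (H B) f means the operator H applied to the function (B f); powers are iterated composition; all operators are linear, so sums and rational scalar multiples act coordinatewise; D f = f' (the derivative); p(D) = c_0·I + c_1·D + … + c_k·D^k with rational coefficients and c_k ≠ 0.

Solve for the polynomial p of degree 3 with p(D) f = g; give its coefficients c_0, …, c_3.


p(D) = 3·I + (3/2)·D − D^2 − (3/2)·D^3, i.e. c_0 = 3, c_1 = 3/2, c_2 = -1, c_3 = -3/2

D^0 f = -3x^7 + (9/4)x^6
D^1 f = -21x^6 + (27/2)x^5
D^2 f = -126x^5 + (135/2)x^4
D^3 f = -630x^4 + 270x^3
matching coefficients of g against c_0 f + c_1 Df + … from the top degree down determines the c_i
solution: c_0 = 3, c_1 = 3/2, c_2 = -1, c_3 = -3/2


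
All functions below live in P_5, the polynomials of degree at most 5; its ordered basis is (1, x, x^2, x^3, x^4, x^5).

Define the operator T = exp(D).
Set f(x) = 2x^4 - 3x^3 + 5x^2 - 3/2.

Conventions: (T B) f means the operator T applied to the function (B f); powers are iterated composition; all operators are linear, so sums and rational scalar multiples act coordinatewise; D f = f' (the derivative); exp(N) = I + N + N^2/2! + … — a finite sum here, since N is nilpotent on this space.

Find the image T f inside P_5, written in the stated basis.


order-1 term: 8x^3 - 9x^2 + 10x
order-2 term: 12x^2 - 9x + 5
order-3 term: 8x - 3
order-4 term: 2
the series for exp(D) f terminates at order 4
exp(D) f = 2x^4 + 5x^3 + 8x^2 + 9x + 5/2

g(x) = 2x^4 + 5x^3 + 8x^2 + 9x + 5/2


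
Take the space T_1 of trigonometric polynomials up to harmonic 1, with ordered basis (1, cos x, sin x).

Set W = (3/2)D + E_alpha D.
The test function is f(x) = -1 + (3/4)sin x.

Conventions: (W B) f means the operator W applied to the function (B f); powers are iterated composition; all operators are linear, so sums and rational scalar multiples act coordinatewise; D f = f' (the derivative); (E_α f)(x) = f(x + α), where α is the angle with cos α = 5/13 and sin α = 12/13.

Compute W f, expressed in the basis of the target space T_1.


g(x) = (147/104)cos x - (9/13)sin x

D f = (3/4)cos x
((3/2)D) f = (9/8)cos x
D f = (3/4)cos x
E_alpha D f = (15/52)cos x - (9/13)sin x
((3/2)D + E_alpha D) f = (147/104)cos x - (9/13)sin x


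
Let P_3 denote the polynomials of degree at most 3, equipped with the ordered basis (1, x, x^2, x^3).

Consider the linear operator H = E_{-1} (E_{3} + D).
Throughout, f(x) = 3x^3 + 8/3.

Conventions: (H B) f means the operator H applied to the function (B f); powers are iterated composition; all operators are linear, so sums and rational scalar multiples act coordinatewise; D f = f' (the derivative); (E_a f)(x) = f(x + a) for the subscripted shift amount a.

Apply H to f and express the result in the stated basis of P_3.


E_{3} f = 3x^3 + 27x^2 + 81x + 251/3
D f = 9x^2
(E_{3} + D) f = 3x^3 + 36x^2 + 81x + 251/3
E_{-1} (E_{3} + D) f = 3x^3 + 27x^2 + 18x + 107/3

the result is g(x) = 3x^3 + 27x^2 + 18x + 107/3


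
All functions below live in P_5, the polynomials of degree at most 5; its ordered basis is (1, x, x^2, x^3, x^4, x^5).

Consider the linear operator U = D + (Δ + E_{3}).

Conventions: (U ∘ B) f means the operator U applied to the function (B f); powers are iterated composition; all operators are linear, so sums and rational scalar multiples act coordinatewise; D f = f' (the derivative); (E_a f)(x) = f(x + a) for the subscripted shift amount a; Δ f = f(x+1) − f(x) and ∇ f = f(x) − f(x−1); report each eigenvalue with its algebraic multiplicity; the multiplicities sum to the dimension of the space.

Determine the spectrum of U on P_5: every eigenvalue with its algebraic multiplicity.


λ = 1 (multiplicity 6)

image of 1: 1
image of x: x + 5
image of x^2: x^2 + 10x + 10
image of x^3: x^3 + 15x^2 + 30x + 28
image of x^4: x^4 + 20x^3 + 60x^2 + 112x + 82
image of x^5: x^5 + 25x^4 + 100x^3 + 280x^2 + 410x + 244
the matrix is upper triangular; its diagonal is (1, 1, 1, 1, 1, 1)
for a triangular matrix the eigenvalues are the diagonal entries, with algebraic multiplicity their repetition count


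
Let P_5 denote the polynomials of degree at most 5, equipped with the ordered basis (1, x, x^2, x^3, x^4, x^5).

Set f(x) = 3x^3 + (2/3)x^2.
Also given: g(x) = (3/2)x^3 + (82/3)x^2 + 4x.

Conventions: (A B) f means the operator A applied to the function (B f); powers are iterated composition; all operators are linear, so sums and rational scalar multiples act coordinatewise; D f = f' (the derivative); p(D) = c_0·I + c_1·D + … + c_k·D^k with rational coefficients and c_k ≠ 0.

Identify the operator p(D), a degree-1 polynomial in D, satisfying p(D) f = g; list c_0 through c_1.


D^0 f = 3x^3 + (2/3)x^2
D^1 f = 9x^2 + (4/3)x
matching coefficients of g against c_0 f + c_1 Df + … from the top degree down determines the c_i
solution: c_0 = 1/2, c_1 = 3

c_0 = 1/2, c_1 = 3


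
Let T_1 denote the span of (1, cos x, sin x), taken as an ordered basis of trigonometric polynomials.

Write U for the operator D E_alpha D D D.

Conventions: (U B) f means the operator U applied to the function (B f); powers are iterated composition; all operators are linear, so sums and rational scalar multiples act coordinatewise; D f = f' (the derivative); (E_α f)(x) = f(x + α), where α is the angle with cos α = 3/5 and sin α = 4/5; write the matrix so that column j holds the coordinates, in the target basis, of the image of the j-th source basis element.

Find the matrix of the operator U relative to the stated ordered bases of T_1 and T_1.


the matrix is [[0, 0, 0]; [0, 3/5, 4/5]; [0, -4/5, 3/5]] (rows listed top to bottom)

image of 1: 0
image of cos x: (3/5)cos x - (4/5)sin x
image of sin x: (4/5)cos x + (3/5)sin x
each image's coordinates form column j of the matrix


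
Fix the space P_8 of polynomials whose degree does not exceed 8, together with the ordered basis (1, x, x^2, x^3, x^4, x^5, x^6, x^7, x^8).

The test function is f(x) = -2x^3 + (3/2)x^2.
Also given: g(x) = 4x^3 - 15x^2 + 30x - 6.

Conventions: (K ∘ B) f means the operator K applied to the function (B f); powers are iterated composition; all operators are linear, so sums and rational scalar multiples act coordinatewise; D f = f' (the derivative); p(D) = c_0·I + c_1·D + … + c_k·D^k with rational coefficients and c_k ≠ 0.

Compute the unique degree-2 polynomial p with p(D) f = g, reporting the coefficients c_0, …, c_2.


D^0 f = -2x^3 + (3/2)x^2
D^1 f = -6x^2 + 3x
D^2 f = -12x + 3
matching coefficients of g against c_0 f + c_1 Df + … from the top degree down determines the c_i
solution: c_0 = -2, c_1 = 2, c_2 = -2

c_0 = -2, c_1 = 2, c_2 = -2


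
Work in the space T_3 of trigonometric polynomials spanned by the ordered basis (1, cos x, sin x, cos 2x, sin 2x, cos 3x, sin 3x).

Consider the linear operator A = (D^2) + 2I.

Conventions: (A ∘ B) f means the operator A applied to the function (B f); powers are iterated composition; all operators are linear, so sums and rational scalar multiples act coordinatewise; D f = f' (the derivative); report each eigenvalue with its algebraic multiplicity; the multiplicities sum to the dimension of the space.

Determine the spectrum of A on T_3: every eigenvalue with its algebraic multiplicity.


image of 1: 2
image of cos x: cos x
image of sin x: sin x
image of cos 2x: -2cos 2x
image of sin 2x: -2sin 2x
image of cos 3x: -7cos 3x
image of sin 3x: -7sin 3x
the matrix is diagonal; its diagonal is (2, 1, 1, -2, -2, -7, -7)
for a triangular matrix the eigenvalues are the diagonal entries, with algebraic multiplicity their repetition count

λ = -7 (multiplicity 2), λ = -2 (multiplicity 2), λ = 1 (multiplicity 2), λ = 2 (multiplicity 1)


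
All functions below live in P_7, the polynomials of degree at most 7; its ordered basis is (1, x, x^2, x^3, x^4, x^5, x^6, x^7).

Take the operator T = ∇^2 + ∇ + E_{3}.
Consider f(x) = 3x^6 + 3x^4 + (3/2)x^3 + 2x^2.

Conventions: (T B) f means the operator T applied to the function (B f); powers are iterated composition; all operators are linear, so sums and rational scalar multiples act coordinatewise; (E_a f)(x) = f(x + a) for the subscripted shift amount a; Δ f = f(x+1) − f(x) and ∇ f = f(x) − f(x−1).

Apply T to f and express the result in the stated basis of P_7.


∇ f = 18x^5 - 45x^4 + 72x^3 - (117/2)x^2 + (59/2)x - 13/2
∇ ∇ f = 90x^4 - 360x^3 + 666x^2 - 603x + 223
∇ f = 18x^5 - 45x^4 + 72x^3 - (117/2)x^2 + (59/2)x - 13/2
E_{3} f = 3x^6 + 54x^5 + 408x^4 + (3315/2)x^3 + (7645/2)x^2 + (9501/2)x + 4977/2
(∇^2 + ∇ + E_{3}) f = 3x^6 + 72x^5 + 453x^4 + (2739/2)x^3 + 4430x^2 + 4177x + 2705

the image equals g(x) = 3x^6 + 72x^5 + 453x^4 + (2739/2)x^3 + 4430x^2 + 4177x + 2705


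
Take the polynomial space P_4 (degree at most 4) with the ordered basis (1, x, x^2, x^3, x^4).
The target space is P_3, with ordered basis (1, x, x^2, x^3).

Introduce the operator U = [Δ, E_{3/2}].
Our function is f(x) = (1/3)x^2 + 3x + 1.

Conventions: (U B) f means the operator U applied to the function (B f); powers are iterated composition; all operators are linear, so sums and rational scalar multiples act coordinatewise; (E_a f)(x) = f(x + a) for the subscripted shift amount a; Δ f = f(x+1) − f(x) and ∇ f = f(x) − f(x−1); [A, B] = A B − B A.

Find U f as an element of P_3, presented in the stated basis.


E_{3/2} f = (1/3)x^2 + 4x + 25/4
Δ E_{3/2} f = (2/3)x + 13/3
Δ f = (2/3)x + 10/3
E_{3/2} Δ f = (2/3)x + 13/3
[Δ, E_{3/2}] f = 0

g(x) = 0


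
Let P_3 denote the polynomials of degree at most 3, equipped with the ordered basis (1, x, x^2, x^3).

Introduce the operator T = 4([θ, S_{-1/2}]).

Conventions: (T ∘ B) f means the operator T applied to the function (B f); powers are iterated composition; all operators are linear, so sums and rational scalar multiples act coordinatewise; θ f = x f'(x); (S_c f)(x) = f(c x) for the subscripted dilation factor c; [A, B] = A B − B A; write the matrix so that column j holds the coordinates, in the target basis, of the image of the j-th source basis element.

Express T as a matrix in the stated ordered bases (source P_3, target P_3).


image of 1: 0
image of x: 0
image of x^2: 0
image of x^3: 0
each image's coordinates form column j of the matrix

the matrix is [[0, 0, 0, 0]; [0, 0, 0, 0]; [0, 0, 0, 0]; [0, 0, 0, 0]] (rows listed top to bottom)


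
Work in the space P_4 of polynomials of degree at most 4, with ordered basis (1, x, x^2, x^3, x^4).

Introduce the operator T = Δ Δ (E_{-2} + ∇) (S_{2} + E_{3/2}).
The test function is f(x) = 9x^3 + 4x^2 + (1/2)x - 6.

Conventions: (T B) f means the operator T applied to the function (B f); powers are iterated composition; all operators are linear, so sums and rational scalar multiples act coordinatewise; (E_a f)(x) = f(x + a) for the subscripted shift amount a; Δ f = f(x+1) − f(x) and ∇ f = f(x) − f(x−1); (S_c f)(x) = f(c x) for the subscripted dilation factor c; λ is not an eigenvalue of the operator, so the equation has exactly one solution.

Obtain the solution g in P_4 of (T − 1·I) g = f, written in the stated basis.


write g with unknown coordinates in the stated basis and equate coefficients in (T − 1·I) g = f
solving from the highest basis element down gives g = -9x^3 - 4x^2 - (973/2)x - 115
check: T g = -486x - 121
so T g − 1·g = 9x^3 + 4x^2 + (1/2)x - 6 = f ✓

g(x) = -9x^3 - 4x^2 - (973/2)x - 115


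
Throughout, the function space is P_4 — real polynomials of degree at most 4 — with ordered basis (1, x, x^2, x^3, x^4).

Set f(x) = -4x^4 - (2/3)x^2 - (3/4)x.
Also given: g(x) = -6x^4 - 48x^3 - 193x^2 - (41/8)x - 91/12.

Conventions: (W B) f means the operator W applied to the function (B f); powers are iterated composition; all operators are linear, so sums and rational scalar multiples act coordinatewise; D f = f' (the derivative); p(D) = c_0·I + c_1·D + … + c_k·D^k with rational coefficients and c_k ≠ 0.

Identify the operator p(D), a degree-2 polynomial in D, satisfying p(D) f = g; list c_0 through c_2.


D^0 f = -4x^4 - (2/3)x^2 - (3/4)x
D^1 f = -16x^3 - (4/3)x - 3/4
D^2 f = -48x^2 - 4/3
matching coefficients of g against c_0 f + c_1 Df + … from the top degree down determines the c_i
solution: c_0 = 3/2, c_1 = 3, c_2 = 4

p(D) = (3/2)·I + 3·D + 4·D^2, i.e. c_0 = 3/2, c_1 = 3, c_2 = 4


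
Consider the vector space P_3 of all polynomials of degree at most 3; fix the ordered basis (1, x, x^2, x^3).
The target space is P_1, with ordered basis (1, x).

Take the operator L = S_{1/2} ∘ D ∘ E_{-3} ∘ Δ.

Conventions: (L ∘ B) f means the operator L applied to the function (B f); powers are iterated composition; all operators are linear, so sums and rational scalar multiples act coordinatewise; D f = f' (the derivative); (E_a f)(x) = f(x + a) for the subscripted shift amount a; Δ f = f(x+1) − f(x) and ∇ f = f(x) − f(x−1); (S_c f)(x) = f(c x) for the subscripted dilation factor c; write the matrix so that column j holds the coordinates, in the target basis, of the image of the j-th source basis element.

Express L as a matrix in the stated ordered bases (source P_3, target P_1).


image of 1: 0
image of x: 0
image of x^2: 2
image of x^3: 3x - 15
each image's coordinates form column j of the matrix

the matrix is [[0, 0, 2, -15]; [0, 0, 0, 3]] (rows listed top to bottom)


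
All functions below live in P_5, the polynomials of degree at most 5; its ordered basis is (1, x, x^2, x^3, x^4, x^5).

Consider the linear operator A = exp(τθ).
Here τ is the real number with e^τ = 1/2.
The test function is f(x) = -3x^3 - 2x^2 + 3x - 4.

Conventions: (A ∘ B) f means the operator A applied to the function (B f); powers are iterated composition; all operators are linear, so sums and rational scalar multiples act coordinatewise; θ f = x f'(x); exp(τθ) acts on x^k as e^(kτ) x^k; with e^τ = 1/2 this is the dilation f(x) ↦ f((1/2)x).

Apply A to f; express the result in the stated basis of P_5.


the image equals g(x) = -(3/8)x^3 - (1/2)x^2 + (3/2)x - 4

exp(τθ) x^k = e^(kτ) x^k; with e^τ = 1/2 this sends x^k to (1/2)^k x^k
x ↦ 1/2 x
x^2 ↦ 1/4 x^2
x^3 ↦ 1/8 x^3
applying this coordinatewise to f: exp(τθ) f = -(3/8)x^3 - (1/2)x^2 + (3/2)x - 4


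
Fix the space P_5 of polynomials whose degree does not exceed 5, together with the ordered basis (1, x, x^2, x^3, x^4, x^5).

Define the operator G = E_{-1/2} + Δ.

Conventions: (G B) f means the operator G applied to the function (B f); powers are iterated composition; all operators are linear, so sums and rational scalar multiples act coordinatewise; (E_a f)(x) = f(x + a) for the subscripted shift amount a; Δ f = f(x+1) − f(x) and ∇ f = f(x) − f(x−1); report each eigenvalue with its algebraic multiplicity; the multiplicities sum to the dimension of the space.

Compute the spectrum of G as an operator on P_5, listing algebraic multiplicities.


λ = 1 (multiplicity 6)

image of 1: 1
image of x: x + 1/2
image of x^2: x^2 + x + 5/4
image of x^3: x^3 + (3/2)x^2 + (15/4)x + 7/8
image of x^4: x^4 + 2x^3 + (15/2)x^2 + (7/2)x + 17/16
image of x^5: x^5 + (5/2)x^4 + (25/2)x^3 + (35/4)x^2 + (85/16)x + 31/32
the matrix is upper triangular; its diagonal is (1, 1, 1, 1, 1, 1)
for a triangular matrix the eigenvalues are the diagonal entries, with algebraic multiplicity their repetition count


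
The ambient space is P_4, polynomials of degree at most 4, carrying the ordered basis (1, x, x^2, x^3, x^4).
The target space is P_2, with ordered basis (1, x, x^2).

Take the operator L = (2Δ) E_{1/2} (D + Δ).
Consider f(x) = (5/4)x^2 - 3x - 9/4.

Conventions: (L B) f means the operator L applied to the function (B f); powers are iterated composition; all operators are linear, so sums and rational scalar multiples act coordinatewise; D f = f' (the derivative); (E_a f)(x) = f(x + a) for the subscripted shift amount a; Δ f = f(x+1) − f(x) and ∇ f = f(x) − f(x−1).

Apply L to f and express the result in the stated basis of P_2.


the image equals g(x) = 10

D f = (5/2)x - 3
Δ f = (5/2)x - 7/4
(D + Δ) f = 5x - 19/4
E_{1/2} (D + Δ) f = 5x - 9/4
Δ E_{1/2} (D + Δ) f = 5
(2Δ) E_{1/2} (D + Δ) f = 10


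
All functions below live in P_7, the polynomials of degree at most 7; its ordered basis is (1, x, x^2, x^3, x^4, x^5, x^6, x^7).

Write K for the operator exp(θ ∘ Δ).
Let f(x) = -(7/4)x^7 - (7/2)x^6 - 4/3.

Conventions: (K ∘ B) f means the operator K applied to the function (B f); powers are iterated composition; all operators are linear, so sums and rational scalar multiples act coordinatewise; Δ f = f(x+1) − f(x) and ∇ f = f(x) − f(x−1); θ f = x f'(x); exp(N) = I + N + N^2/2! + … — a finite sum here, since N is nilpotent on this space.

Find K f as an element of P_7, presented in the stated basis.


order-1 term: -(147/2)x^6 - (1155/4)x^5 - 455x^4 - (1575/4)x^3 - (357/2)x^2 - (133/4)x
order-2 term: -(2205/2)x^5 - (10185/2)x^4 - (37065/4)x^3 - (31605/4)x^2 - (5243/2)x
order-3 term: -7350x^4 - 31395x^3 - (92505/2)x^2 - (92645/4)x
order-4 term: -22050x^3 - (138285/2)x^2 - (108045/2)x
order-5 term: -26460x^2 - 40887x
order-6 term: -8820x
the series for exp(θ ∘ Δ) f terminates at order 6
exp(θ ∘ Δ) f = -(7/4)x^7 - 77x^6 - (5565/4)x^5 - (25795/2)x^4 - 63105x^3 - (599739/4)x^2 - (259091/2)x - 4/3

the image equals g(x) = -(7/4)x^7 - 77x^6 - (5565/4)x^5 - (25795/2)x^4 - 63105x^3 - (599739/4)x^2 - (259091/2)x - 4/3


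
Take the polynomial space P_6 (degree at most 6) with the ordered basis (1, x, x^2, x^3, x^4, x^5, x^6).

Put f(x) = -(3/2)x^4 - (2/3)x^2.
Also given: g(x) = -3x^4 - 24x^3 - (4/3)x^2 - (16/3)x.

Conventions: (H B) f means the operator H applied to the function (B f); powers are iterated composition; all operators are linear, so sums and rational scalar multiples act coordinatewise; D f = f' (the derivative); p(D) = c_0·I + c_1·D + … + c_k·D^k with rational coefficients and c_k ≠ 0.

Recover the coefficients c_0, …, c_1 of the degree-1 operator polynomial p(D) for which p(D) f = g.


D^0 f = -(3/2)x^4 - (2/3)x^2
D^1 f = -6x^3 - (4/3)x
matching coefficients of g against c_0 f + c_1 Df + … from the top degree down determines the c_i
solution: c_0 = 2, c_1 = 4

c_0 = 2, c_1 = 4


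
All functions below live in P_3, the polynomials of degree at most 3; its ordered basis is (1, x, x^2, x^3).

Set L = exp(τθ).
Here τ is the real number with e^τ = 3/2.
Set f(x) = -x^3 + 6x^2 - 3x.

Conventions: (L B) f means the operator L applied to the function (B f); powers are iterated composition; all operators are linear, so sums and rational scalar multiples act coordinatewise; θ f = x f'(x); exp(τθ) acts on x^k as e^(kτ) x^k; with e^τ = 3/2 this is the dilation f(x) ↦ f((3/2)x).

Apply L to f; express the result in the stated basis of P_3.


exp(τθ) x^k = e^(kτ) x^k; with e^τ = 3/2 this sends x^k to (3/2)^k x^k
x ↦ 3/2 x
x^2 ↦ 9/4 x^2
x^3 ↦ 27/8 x^3
applying this coordinatewise to f: exp(τθ) f = -(27/8)x^3 + (27/2)x^2 - (9/2)x

g(x) = -(27/8)x^3 + (27/2)x^2 - (9/2)x


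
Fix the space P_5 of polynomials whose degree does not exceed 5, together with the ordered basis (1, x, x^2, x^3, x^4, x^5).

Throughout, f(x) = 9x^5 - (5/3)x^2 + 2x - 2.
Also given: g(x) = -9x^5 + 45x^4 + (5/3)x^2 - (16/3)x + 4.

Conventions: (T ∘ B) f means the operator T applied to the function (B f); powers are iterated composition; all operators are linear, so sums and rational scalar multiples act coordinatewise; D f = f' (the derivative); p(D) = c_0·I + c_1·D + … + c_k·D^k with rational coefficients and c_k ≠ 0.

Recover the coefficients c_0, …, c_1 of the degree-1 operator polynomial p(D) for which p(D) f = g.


D^0 f = 9x^5 - (5/3)x^2 + 2x - 2
D^1 f = 45x^4 - (10/3)x + 2
matching coefficients of g against c_0 f + c_1 Df + … from the top degree down determines the c_i
solution: c_0 = -1, c_1 = 1

c_0 = -1, c_1 = 1


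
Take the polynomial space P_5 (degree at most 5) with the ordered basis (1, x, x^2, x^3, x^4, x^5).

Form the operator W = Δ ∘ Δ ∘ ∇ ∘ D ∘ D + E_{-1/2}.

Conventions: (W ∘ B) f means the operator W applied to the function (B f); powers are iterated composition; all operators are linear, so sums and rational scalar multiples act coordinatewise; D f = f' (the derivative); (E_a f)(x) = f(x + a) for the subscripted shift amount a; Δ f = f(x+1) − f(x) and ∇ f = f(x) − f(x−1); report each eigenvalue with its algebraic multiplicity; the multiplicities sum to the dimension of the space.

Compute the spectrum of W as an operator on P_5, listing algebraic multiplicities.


image of 1: 1
image of x: x - 1/2
image of x^2: x^2 - x + 1/4
image of x^3: x^3 - (3/2)x^2 + (3/4)x - 1/8
image of x^4: x^4 - 2x^3 + (3/2)x^2 - (1/2)x + 1/16
image of x^5: x^5 - (5/2)x^4 + (5/2)x^3 - (5/4)x^2 + (5/16)x + 3839/32
the matrix is upper triangular; its diagonal is (1, 1, 1, 1, 1, 1)
for a triangular matrix the eigenvalues are the diagonal entries, with algebraic multiplicity their repetition count

λ = 1 (multiplicity 6)


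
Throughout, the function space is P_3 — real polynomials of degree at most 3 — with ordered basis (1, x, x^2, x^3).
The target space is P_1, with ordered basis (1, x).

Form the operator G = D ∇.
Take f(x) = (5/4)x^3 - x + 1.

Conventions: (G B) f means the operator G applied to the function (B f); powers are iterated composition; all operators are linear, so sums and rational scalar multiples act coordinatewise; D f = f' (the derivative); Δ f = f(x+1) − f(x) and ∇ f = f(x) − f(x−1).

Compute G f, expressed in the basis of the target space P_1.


∇ f = (15/4)x^2 - (15/4)x + 1/4
D ∇ f = (15/2)x - 15/4

the result is g(x) = (15/2)x - 15/4


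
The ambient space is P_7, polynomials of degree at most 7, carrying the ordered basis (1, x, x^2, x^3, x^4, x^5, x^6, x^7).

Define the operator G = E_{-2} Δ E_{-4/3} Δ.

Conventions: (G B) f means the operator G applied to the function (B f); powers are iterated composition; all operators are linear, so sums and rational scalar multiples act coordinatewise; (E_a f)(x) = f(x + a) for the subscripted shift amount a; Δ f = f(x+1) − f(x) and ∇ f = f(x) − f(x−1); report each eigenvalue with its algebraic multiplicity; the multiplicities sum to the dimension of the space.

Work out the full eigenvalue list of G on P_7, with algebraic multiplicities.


image of 1: 0
image of x: 0
image of x^2: 2
image of x^3: 6x - 14
image of x^4: 12x^2 - 56x + 202/3
image of x^5: 20x^3 - 140x^2 + (1010/3)x - 7490/27
image of x^6: 30x^4 - 280x^3 + 1010x^2 - (14980/9)x + 28474/27
image of x^7: 42x^5 - 490x^4 + (7070/3)x^3 - (52430/9)x^2 + (199318/27)x - 309974/81
the matrix is upper triangular; its diagonal is (0, 0, 0, 0, 0, 0, 0, 0)
for a triangular matrix the eigenvalues are the diagonal entries, with algebraic multiplicity their repetition count

λ = 0 (multiplicity 8)


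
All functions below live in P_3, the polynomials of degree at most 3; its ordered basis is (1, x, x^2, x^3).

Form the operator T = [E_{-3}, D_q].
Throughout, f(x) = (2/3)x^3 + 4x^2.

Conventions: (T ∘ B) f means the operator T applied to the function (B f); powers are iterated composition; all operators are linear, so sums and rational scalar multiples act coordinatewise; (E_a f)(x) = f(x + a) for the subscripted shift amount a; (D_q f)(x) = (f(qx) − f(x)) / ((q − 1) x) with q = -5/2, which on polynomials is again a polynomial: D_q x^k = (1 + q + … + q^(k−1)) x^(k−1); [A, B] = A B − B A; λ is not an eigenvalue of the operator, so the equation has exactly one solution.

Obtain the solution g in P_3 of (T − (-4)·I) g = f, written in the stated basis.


write g with unknown coordinates in the stated basis and equate coefficients in (T − (-4)·I) g = f
solving from the highest basis element down gives g = (1/6)x^3 + x^2 + (7/4)x - 105/32
check: T g = -7x + 105/8
so T g − (-4)·g = (2/3)x^3 + 4x^2 = f ✓

g(x) = (1/6)x^3 + x^2 + (7/4)x - 105/32


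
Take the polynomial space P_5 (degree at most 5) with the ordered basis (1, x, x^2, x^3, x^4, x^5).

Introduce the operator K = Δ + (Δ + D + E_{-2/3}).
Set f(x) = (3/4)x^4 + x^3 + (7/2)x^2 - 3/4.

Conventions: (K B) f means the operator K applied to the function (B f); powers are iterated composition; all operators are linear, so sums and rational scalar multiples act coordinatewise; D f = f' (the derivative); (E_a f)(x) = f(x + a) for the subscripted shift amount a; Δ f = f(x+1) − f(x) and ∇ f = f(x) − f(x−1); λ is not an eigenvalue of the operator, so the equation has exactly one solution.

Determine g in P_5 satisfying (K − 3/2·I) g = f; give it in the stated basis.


the image equals g(x) = -(3/2)x^4 - 30x^3 - 471x^2 - (43708/9)x - 451321/18

write g with unknown coordinates in the stated basis and equate coefficients in (K − 3/2·I) g = f
solving from the highest basis element down gives g = -(3/2)x^4 - 30x^3 - 471x^2 - (43708/9)x - 451321/18
check: K g = -(3/2)x^4 - 44x^3 - 703x^2 - (21854/3)x - 225665/6
so K g − 3/2·g = (3/4)x^4 + x^3 + (7/2)x^2 - 3/4 = f ✓


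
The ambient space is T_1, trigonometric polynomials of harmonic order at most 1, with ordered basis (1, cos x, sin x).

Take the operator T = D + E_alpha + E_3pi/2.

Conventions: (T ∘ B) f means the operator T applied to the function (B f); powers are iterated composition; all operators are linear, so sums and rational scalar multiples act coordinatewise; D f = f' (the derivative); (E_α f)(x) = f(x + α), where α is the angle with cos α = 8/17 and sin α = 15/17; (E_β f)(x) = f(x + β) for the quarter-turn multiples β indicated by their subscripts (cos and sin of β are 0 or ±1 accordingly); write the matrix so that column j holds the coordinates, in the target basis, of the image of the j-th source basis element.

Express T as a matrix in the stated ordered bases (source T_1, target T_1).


the matrix is [[2, 0, 0]; [0, 8/17, 15/17]; [0, -15/17, 8/17]] (rows listed top to bottom)

image of 1: 2
image of cos x: (8/17)cos x - (15/17)sin x
image of sin x: (15/17)cos x + (8/17)sin x
each image's coordinates form column j of the matrix


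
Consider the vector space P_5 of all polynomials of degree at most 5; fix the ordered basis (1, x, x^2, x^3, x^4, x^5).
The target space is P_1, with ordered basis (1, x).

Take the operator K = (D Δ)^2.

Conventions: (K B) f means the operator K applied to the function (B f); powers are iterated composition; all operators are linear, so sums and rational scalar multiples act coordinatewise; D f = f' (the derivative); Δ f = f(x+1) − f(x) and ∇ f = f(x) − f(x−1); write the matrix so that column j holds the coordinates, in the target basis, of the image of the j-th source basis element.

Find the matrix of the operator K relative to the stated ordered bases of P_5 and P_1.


image of 1: 0
image of x: 0
image of x^2: 0
image of x^3: 0
image of x^4: 24
image of x^5: 120x + 120
each image's coordinates form column j of the matrix

the matrix is [[0, 0, 0, 0, 24, 120]; [0, 0, 0, 0, 0, 120]] (rows listed top to bottom)


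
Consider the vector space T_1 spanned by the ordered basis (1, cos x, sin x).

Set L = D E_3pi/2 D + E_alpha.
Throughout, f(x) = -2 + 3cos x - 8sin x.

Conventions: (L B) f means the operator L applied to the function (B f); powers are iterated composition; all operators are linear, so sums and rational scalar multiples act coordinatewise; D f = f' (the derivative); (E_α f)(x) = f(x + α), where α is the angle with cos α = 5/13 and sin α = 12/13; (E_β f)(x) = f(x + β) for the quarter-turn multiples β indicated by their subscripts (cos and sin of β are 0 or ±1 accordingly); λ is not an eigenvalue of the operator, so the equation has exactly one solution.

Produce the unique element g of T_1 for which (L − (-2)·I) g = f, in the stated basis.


the result is g(x) = -2/3 + (293/122)cos x - (173/122)sin x

write g with unknown coordinates in the stated basis and equate coefficients in (L − (-2)·I) g = f
solving from the highest basis element down gives g = -2/3 + (293/122)cos x - (173/122)sin x
check: L g = -2/3 - (110/61)cos x - (315/61)sin x
so L g − (-2)·g = -2 + 3cos x - 8sin x = f ✓


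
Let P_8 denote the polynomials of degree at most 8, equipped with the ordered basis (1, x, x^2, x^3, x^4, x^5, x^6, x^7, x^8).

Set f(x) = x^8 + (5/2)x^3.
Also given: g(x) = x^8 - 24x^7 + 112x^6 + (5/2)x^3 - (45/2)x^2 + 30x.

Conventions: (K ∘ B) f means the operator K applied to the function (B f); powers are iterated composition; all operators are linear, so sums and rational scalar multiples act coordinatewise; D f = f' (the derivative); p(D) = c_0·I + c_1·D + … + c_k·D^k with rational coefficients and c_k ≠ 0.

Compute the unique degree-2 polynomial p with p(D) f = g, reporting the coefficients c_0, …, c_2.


D^0 f = x^8 + (5/2)x^3
D^1 f = 8x^7 + (15/2)x^2
D^2 f = 56x^6 + 15x
matching coefficients of g against c_0 f + c_1 Df + … from the top degree down determines the c_i
solution: c_0 = 1, c_1 = -3, c_2 = 2

p(D) = I − 3·D + 2·D^2, i.e. c_0 = 1, c_1 = -3, c_2 = 2
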